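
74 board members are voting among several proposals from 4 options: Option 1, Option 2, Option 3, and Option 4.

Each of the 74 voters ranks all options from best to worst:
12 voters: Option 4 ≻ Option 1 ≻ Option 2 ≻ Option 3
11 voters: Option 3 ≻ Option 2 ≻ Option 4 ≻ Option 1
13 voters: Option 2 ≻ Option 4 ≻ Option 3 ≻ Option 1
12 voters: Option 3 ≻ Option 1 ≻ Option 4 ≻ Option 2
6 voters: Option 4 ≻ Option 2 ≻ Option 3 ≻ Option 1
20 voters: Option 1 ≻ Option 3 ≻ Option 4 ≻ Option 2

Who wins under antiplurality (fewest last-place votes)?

Last-place votes: Option 1 30, Option 2 32, Option 3 12, Option 4 0.

Option 4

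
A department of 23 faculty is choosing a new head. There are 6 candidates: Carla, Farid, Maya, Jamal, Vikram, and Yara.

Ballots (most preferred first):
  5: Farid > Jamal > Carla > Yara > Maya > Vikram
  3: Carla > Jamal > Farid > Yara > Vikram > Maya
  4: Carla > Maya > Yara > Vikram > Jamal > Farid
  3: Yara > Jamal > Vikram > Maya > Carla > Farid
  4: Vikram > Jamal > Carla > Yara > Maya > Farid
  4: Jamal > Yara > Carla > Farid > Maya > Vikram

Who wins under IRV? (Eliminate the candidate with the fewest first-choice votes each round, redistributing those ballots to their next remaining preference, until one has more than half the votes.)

Jamal

Round 1: Carla 7, Farid 5, Maya 0, Jamal 4, Vikram 4, Yara 3. Maya eliminated.
Round 2: Carla 7, Farid 5, Jamal 4, Vikram 4, Yara 3. Yara eliminated.
Round 3: Carla 7, Farid 5, Jamal 7, Vikram 4. Vikram eliminated.
Round 4: Carla 7, Farid 5, Jamal 11. Farid eliminated.
Round 5: Carla 7, Jamal 16. Jamal has a majority (≥12).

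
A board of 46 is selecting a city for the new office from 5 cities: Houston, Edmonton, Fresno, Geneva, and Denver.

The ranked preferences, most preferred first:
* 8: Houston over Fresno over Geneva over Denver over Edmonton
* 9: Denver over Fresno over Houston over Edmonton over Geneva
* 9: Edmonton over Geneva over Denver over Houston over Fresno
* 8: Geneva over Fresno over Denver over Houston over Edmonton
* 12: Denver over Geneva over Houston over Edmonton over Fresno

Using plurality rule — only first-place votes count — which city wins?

First-place votes: Houston 8, Edmonton 9, Fresno 0, Geneva 8, Denver 21.

Denver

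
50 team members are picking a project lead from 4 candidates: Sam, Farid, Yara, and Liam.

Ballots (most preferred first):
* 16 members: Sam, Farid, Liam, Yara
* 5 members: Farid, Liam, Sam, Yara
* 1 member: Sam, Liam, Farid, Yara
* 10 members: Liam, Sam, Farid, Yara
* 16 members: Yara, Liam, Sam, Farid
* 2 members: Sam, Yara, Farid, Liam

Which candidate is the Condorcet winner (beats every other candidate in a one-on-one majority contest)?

Liam

Liam vs Sam: 31–19
Liam vs Farid: 27–23
Liam vs Yara: 32–18
Liam beats every other candidate.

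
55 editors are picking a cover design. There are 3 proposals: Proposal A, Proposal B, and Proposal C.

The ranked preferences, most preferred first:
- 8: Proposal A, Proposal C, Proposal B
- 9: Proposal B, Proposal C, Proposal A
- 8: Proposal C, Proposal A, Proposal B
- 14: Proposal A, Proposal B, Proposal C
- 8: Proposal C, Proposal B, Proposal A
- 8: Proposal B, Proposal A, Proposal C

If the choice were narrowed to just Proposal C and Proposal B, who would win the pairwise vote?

Proposal C is ranked above Proposal B on 24 ballots; Proposal B above Proposal C on 31.

Proposal B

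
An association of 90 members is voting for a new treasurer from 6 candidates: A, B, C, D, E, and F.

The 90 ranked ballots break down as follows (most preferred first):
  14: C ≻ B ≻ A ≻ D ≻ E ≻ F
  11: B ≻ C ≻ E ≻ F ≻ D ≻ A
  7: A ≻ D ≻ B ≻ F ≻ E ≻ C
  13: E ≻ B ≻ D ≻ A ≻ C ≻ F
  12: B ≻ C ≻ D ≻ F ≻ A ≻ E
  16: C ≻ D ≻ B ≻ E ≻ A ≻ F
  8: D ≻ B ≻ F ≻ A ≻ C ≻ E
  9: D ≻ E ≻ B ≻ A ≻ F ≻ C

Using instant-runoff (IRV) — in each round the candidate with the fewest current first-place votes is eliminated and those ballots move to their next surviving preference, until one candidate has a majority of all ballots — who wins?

B

Round 1: A 7, B 23, C 30, D 17, E 13, F 0. F eliminated.
Round 2: A 7, B 23, C 30, D 17, E 13. A eliminated.
Round 3: B 23, C 30, D 24, E 13. E eliminated.
Round 4: B 36, C 30, D 24. D eliminated.
Round 5: B 60, C 30. B has a majority (≥46).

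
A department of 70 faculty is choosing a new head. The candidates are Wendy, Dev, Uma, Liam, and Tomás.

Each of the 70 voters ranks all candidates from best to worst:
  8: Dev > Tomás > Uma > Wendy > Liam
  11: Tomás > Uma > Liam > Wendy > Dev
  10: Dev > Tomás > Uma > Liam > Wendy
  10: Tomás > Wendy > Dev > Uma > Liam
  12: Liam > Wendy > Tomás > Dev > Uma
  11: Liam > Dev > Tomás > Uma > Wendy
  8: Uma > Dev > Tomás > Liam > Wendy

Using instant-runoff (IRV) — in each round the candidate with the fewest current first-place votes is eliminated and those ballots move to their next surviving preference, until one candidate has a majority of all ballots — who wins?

Dev

Round 1: Wendy 0, Dev 18, Uma 8, Liam 23, Tomás 21. Wendy eliminated.
Round 2: Dev 18, Uma 8, Liam 23, Tomás 21. Uma eliminated.
Round 3: Dev 26, Liam 23, Tomás 21. Tomás eliminated.
Round 4: Dev 36, Liam 34. Dev has a majority (≥36).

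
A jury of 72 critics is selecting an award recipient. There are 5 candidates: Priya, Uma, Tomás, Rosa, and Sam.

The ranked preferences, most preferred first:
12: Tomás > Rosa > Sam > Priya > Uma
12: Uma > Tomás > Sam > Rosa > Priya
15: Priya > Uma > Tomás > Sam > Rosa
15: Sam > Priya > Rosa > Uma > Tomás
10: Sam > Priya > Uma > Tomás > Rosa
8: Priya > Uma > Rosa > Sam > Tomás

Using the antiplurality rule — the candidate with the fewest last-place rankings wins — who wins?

Sam

Last-place votes: Priya 12, Uma 12, Tomás 23, Rosa 25, Sam 0.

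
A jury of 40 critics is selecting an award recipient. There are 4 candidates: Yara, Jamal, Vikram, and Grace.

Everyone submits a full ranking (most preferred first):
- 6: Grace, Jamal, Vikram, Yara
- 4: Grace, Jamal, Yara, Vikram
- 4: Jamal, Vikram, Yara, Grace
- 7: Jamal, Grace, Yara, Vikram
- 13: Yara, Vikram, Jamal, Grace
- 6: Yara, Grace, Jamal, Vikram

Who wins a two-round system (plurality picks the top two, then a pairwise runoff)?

Round 1 first-place votes: Yara 19, Jamal 11, Vikram 0, Grace 10. Yara and Jamal advance.
Runoff: Yara is ranked above Jamal on 19 ballots, Jamal above Yara on 21.

Jamal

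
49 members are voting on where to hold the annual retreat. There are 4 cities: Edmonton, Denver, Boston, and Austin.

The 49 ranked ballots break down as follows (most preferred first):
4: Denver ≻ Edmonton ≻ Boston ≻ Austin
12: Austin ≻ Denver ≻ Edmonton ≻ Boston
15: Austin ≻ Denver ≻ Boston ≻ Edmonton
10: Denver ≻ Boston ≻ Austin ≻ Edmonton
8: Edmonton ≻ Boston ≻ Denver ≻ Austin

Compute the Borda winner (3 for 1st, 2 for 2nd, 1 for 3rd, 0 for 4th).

Denver

Edmonton: 4×2 + 12×1 + 15×0 + 10×0 + 8×3 = 44
Denver: 4×3 + 12×2 + 15×2 + 10×3 + 8×1 = 104
Boston: 4×1 + 12×0 + 15×1 + 10×2 + 8×2 = 55
Austin: 4×0 + 12×3 + 15×3 + 10×1 + 8×0 = 91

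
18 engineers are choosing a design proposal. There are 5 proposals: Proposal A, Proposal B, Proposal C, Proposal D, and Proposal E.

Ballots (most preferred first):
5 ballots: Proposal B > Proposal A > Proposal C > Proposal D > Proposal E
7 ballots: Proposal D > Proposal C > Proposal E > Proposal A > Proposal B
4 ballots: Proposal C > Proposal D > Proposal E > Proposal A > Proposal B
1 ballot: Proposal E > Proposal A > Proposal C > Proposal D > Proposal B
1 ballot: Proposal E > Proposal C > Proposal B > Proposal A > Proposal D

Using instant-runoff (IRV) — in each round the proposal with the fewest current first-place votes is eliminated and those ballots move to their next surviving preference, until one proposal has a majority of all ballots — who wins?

Proposal C

Round 1: Proposal A 0, Proposal B 5, Proposal C 4, Proposal D 7, Proposal E 2. Proposal A eliminated.
Round 2: Proposal B 5, Proposal C 4, Proposal D 7, Proposal E 2. Proposal E eliminated.
Round 3: Proposal B 5, Proposal C 6, Proposal D 7. Proposal B eliminated.
Round 4: Proposal C 11, Proposal D 7. Proposal C has a majority (≥10).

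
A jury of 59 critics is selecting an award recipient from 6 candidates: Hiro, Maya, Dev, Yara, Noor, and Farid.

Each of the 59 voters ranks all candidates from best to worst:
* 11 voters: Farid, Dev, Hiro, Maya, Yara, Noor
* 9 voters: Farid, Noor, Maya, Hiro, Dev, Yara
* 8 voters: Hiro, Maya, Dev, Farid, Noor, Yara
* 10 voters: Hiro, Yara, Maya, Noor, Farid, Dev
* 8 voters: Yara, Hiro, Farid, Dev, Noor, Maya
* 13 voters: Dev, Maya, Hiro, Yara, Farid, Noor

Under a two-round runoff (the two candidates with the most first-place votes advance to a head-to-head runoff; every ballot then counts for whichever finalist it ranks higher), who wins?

Round 1 first-place votes: Hiro 18, Maya 0, Dev 13, Yara 8, Noor 0, Farid 20. Farid and Hiro advance.
Runoff: Farid is ranked above Hiro on 20 ballots, Hiro above Farid on 39.

Hiro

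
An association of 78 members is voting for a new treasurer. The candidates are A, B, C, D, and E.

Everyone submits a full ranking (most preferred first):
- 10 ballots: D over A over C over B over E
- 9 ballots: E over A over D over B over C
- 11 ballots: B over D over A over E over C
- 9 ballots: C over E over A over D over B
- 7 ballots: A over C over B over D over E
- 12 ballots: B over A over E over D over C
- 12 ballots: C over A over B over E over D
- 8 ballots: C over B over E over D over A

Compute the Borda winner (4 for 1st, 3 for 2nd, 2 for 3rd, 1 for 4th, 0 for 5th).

A: 10×3 + 9×3 + 11×2 + 9×2 + 7×4 + 12×3 + 12×3 + 8×0 = 197
B: 10×1 + 9×1 + 11×4 + 9×0 + 7×2 + 12×4 + 12×2 + 8×3 = 173
C: 10×2 + 9×0 + 11×0 + 9×4 + 7×3 + 12×0 + 12×4 + 8×4 = 157
D: 10×4 + 9×2 + 11×3 + 9×1 + 7×1 + 12×1 + 12×0 + 8×1 = 127
E: 10×0 + 9×4 + 11×1 + 9×3 + 7×0 + 12×2 + 12×1 + 8×2 = 126

A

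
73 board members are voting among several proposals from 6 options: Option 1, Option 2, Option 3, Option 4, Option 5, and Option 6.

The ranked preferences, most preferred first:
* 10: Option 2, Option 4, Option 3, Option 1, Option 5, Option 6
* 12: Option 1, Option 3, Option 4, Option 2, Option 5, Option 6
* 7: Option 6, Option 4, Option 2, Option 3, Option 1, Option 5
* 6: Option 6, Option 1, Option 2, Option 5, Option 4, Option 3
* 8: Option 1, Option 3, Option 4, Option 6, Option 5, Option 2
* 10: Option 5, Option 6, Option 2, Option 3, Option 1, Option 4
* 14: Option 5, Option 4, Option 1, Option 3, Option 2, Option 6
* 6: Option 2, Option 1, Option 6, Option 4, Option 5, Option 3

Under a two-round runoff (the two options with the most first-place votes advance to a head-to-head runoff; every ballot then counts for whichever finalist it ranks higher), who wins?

Round 1 first-place votes: Option 1 20, Option 2 16, Option 3 0, Option 4 0, Option 5 24, Option 6 13. Option 5 and Option 1 advance.
Runoff: Option 5 is ranked above Option 1 on 24 ballots, Option 1 above Option 5 on 49.

Option 1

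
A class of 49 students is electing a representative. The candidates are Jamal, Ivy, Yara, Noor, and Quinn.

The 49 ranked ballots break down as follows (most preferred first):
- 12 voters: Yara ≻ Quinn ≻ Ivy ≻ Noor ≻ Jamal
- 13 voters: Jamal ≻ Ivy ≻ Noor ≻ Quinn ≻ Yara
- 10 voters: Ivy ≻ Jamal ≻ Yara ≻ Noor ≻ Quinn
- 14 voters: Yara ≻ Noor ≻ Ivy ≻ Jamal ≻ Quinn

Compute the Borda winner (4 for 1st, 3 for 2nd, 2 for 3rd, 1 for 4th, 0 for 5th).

Jamal: 12×0 + 13×4 + 10×3 + 14×1 = 96
Ivy: 12×2 + 13×3 + 10×4 + 14×2 = 131
Yara: 12×4 + 13×0 + 10×2 + 14×4 = 124
Noor: 12×1 + 13×2 + 10×1 + 14×3 = 90
Quinn: 12×3 + 13×1 + 10×0 + 14×0 = 49

Ivy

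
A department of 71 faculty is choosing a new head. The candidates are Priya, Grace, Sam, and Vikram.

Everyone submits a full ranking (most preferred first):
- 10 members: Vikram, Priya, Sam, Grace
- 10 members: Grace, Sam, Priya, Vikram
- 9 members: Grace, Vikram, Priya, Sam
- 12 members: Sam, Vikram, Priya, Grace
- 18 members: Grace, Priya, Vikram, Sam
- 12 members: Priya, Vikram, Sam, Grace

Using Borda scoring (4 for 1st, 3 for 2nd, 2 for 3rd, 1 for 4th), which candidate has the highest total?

Priya

Priya: 10×3 + 10×2 + 9×2 + 12×2 + 18×3 + 12×4 = 194
Grace: 10×1 + 10×4 + 9×4 + 12×1 + 18×4 + 12×1 = 182
Sam: 10×2 + 10×3 + 9×1 + 12×4 + 18×1 + 12×2 = 149
Vikram: 10×4 + 10×1 + 9×3 + 12×3 + 18×2 + 12×3 = 185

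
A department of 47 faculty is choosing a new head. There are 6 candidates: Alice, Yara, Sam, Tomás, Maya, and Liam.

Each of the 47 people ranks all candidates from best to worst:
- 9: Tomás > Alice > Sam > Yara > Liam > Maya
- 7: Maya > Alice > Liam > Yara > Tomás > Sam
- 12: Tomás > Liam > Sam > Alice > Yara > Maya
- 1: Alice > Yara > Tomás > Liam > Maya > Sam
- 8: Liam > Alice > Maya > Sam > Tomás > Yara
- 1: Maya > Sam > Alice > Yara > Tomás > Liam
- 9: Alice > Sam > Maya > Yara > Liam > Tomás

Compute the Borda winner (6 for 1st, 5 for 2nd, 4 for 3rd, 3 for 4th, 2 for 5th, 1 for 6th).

Alice: 9×5 + 7×5 + 12×3 + 1×6 + 8×5 + 1×4 + 9×6 = 220
Yara: 9×3 + 7×3 + 12×2 + 1×5 + 8×1 + 1×3 + 9×3 = 115
Sam: 9×4 + 7×1 + 12×4 + 1×1 + 8×3 + 1×5 + 9×5 = 166
Tomás: 9×6 + 7×2 + 12×6 + 1×4 + 8×2 + 1×2 + 9×1 = 171
Maya: 9×1 + 7×6 + 12×1 + 1×2 + 8×4 + 1×6 + 9×4 = 139
Liam: 9×2 + 7×4 + 12×5 + 1×3 + 8×6 + 1×1 + 9×2 = 176

Alice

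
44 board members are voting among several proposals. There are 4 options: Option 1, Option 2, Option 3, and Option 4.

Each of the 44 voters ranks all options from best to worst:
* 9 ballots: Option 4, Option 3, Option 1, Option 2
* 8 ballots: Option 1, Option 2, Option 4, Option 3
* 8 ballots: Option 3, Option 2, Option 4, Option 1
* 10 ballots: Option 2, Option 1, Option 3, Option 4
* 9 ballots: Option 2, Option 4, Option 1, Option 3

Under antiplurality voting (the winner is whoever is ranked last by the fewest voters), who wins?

Option 1

Last-place votes: Option 1 8, Option 2 9, Option 3 17, Option 4 10.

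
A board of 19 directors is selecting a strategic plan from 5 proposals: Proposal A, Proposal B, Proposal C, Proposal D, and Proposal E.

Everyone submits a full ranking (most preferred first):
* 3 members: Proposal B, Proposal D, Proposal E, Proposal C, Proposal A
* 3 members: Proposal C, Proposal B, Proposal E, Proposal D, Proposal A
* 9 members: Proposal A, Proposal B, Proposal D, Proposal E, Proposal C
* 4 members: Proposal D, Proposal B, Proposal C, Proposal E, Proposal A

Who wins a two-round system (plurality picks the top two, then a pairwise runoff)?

Proposal D

Round 1 first-place votes: Proposal A 9, Proposal B 3, Proposal C 3, Proposal D 4, Proposal E 0. Proposal A and Proposal D advance.
Runoff: Proposal A is ranked above Proposal D on 9 ballots, Proposal D above Proposal A on 10.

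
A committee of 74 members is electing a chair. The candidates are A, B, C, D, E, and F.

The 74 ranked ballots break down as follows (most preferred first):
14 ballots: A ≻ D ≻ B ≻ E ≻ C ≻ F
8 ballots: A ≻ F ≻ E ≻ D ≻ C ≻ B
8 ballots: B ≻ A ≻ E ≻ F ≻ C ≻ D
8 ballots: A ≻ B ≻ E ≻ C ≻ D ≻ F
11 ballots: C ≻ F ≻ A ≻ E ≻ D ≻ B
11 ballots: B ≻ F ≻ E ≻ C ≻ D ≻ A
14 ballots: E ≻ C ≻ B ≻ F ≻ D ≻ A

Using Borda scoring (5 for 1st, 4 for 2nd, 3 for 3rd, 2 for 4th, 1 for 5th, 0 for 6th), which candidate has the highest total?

A: 14×5 + 8×5 + 8×4 + 8×5 + 11×3 + 11×0 + 14×0 = 215
B: 14×3 + 8×0 + 8×5 + 8×4 + 11×0 + 11×5 + 14×3 = 211
C: 14×1 + 8×1 + 8×1 + 8×2 + 11×5 + 11×2 + 14×4 = 179
D: 14×4 + 8×2 + 8×0 + 8×1 + 11×1 + 11×1 + 14×1 = 116
E: 14×2 + 8×3 + 8×3 + 8×3 + 11×2 + 11×3 + 14×5 = 225
F: 14×0 + 8×4 + 8×2 + 8×0 + 11×4 + 11×4 + 14×2 = 164

E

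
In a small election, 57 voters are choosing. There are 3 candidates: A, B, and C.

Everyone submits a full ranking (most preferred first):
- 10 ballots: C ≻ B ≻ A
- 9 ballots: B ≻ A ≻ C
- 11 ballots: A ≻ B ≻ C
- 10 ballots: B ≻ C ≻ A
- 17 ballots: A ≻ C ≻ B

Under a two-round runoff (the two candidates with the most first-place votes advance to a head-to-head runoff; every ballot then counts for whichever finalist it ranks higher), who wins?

Round 1 first-place votes: A 28, B 19, C 10. A and B advance.
Runoff: A is ranked above B on 28 ballots, B above A on 29.

B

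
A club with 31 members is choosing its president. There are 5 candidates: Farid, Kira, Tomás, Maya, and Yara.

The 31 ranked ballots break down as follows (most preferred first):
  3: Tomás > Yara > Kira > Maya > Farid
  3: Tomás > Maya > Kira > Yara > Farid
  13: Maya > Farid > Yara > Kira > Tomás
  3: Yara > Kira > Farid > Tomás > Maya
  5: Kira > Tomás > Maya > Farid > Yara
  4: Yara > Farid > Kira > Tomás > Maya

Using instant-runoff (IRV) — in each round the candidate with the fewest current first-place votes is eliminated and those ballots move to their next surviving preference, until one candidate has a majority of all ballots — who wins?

Tomás

Round 1: Farid 0, Kira 5, Tomás 6, Maya 13, Yara 7. Farid eliminated.
Round 2: Kira 5, Tomás 6, Maya 13, Yara 7. Kira eliminated.
Round 3: Tomás 11, Maya 13, Yara 7. Yara eliminated.
Round 4: Tomás 18, Maya 13. Tomás has a majority (≥16).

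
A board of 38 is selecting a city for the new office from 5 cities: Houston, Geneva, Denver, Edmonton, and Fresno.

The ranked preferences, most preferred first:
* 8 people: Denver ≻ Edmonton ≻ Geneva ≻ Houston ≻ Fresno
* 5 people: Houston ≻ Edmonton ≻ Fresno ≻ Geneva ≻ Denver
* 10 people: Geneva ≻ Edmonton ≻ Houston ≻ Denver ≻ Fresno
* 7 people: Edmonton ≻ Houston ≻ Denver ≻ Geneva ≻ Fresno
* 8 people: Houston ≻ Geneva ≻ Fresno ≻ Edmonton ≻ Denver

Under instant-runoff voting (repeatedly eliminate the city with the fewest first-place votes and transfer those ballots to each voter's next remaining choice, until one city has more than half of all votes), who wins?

Round 1: Houston 13, Geneva 10, Denver 8, Edmonton 7, Fresno 0. Fresno eliminated.
Round 2: Houston 13, Geneva 10, Denver 8, Edmonton 7. Edmonton eliminated.
Round 3: Houston 20, Geneva 10, Denver 8. Houston has a majority (≥20).

Houston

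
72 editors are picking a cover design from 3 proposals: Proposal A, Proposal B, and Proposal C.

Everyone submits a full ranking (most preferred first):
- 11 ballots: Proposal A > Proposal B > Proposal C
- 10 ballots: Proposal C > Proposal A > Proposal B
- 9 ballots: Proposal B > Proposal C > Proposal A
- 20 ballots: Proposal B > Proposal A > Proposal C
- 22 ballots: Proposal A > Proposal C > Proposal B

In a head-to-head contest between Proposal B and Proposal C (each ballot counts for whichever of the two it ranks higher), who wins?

Proposal B is ranked above Proposal C on 40 ballots; Proposal C above Proposal B on 32.

Proposal B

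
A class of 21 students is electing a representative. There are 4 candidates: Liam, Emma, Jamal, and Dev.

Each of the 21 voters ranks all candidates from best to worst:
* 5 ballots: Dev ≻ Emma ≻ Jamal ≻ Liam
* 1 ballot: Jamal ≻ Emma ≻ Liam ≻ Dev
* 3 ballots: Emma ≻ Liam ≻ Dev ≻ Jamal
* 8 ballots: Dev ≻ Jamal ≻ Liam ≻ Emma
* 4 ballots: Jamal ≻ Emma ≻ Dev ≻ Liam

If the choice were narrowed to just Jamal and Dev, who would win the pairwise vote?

Dev

Jamal is ranked above Dev on 5 ballots; Dev above Jamal on 16.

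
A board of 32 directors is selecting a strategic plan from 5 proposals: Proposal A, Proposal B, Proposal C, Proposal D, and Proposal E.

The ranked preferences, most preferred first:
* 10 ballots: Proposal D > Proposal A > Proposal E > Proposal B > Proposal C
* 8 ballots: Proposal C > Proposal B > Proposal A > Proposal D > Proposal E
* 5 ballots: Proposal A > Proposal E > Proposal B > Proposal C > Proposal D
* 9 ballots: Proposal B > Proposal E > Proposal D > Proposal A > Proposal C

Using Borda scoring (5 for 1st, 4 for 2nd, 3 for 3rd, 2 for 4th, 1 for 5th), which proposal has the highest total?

Proposal A: 10×4 + 8×3 + 5×5 + 9×2 = 107
Proposal B: 10×2 + 8×4 + 5×3 + 9×5 = 112
Proposal C: 10×1 + 8×5 + 5×2 + 9×1 = 69
Proposal D: 10×5 + 8×2 + 5×1 + 9×3 = 98
Proposal E: 10×3 + 8×1 + 5×4 + 9×4 = 94

Proposal B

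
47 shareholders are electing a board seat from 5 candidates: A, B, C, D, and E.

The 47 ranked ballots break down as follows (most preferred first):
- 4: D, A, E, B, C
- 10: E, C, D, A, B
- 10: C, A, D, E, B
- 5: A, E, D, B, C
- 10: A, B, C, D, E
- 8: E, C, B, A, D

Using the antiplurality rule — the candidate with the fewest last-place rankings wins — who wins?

Last-place votes: A 0, B 20, C 9, D 8, E 10.

A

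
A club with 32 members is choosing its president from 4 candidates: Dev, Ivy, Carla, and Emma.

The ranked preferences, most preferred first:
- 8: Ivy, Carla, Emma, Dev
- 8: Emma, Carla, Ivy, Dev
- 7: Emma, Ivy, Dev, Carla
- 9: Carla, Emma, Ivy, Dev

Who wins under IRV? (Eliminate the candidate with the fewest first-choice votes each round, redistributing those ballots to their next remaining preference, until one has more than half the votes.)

Round 1: Dev 0, Ivy 8, Carla 9, Emma 15. Dev eliminated.
Round 2: Ivy 8, Carla 9, Emma 15. Ivy eliminated.
Round 3: Carla 17, Emma 15. Carla has a majority (≥17).

Carla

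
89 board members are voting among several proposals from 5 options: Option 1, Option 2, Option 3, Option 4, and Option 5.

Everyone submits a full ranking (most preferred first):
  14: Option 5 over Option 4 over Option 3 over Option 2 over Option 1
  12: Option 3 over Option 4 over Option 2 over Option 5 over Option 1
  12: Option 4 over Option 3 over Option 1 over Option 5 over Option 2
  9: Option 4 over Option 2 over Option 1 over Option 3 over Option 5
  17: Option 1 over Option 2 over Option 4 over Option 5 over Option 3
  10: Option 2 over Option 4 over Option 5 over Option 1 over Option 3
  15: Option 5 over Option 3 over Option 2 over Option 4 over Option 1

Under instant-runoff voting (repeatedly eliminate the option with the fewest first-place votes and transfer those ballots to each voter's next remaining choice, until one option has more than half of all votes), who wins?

Round 1: Option 1 17, Option 2 10, Option 3 12, Option 4 21, Option 5 29. Option 2 eliminated.
Round 2: Option 1 17, Option 3 12, Option 4 31, Option 5 29. Option 3 eliminated.
Round 3: Option 1 17, Option 4 43, Option 5 29. Option 1 eliminated.
Round 4: Option 4 60, Option 5 29. Option 4 has a majority (≥45).

Option 4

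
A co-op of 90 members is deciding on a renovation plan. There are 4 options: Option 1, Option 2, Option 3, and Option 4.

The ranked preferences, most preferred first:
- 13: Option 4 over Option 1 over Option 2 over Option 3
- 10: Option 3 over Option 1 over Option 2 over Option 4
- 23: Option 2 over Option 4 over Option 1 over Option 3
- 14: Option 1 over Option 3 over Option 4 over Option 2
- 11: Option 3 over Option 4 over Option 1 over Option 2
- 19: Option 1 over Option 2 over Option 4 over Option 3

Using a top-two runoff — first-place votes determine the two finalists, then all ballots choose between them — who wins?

Option 1

Round 1 first-place votes: Option 1 33, Option 2 23, Option 3 21, Option 4 13. Option 1 and Option 2 advance.
Runoff: Option 1 is ranked above Option 2 on 67 ballots, Option 2 above Option 1 on 23.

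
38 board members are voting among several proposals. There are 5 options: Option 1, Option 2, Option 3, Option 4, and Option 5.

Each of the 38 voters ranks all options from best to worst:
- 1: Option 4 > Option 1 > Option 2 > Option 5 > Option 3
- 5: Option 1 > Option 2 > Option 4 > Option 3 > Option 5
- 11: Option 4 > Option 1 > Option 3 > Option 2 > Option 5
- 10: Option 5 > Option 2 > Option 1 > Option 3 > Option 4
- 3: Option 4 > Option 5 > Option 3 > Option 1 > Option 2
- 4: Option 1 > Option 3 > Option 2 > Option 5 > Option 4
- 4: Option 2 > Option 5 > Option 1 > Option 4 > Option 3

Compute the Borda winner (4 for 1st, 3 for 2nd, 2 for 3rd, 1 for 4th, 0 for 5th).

Option 1: 1×3 + 5×4 + 11×3 + 10×2 + 3×1 + 4×4 + 4×2 = 103
Option 2: 1×2 + 5×3 + 11×1 + 10×3 + 3×0 + 4×2 + 4×4 = 82
Option 3: 1×0 + 5×1 + 11×2 + 10×1 + 3×2 + 4×3 + 4×0 = 55
Option 4: 1×4 + 5×2 + 11×4 + 10×0 + 3×4 + 4×0 + 4×1 = 74
Option 5: 1×1 + 5×0 + 11×0 + 10×4 + 3×3 + 4×1 + 4×3 = 66

Option 1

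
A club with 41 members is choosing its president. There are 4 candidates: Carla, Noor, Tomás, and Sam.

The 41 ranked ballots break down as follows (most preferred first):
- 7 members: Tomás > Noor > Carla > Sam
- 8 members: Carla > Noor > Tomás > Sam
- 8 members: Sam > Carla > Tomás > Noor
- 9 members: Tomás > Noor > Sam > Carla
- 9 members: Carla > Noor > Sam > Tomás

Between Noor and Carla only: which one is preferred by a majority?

Carla

Noor is ranked above Carla on 16 ballots; Carla above Noor on 25.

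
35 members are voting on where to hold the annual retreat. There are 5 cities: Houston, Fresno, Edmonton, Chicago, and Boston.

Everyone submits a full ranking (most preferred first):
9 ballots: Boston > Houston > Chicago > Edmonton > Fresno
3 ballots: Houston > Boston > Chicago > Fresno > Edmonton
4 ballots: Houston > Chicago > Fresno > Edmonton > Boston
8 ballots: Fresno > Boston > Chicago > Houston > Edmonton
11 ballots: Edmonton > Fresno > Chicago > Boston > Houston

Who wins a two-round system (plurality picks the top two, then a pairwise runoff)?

Boston

Round 1 first-place votes: Houston 7, Fresno 8, Edmonton 11, Chicago 0, Boston 9. Edmonton and Boston advance.
Runoff: Edmonton is ranked above Boston on 15 ballots, Boston above Edmonton on 20.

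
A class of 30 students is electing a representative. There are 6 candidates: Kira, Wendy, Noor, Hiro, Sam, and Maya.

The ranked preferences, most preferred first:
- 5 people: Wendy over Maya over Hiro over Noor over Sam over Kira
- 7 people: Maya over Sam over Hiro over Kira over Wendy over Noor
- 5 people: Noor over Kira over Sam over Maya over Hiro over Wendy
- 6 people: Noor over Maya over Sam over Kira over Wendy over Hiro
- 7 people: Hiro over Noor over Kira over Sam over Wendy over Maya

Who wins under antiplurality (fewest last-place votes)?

Last-place votes: Kira 5, Wendy 5, Noor 7, Hiro 6, Sam 0, Maya 7.

Sam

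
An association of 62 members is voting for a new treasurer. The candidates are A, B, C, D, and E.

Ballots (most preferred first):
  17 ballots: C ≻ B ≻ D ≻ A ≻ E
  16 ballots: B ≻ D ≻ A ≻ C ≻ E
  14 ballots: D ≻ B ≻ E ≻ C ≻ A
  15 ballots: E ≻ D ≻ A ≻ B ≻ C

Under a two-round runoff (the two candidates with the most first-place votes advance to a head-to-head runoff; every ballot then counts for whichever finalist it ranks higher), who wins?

Round 1 first-place votes: A 0, B 16, C 17, D 14, E 15. C and B advance.
Runoff: C is ranked above B on 17 ballots, B above C on 45.

B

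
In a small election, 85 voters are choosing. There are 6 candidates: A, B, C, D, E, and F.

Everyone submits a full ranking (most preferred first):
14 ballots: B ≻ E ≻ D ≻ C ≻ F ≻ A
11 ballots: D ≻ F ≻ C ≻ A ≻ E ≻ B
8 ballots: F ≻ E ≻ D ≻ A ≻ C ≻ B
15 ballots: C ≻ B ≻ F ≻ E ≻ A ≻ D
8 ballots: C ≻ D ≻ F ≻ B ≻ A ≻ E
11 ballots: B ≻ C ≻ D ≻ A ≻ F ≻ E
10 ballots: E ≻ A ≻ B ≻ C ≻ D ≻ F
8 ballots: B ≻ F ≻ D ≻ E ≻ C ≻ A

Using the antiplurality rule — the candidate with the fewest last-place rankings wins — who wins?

C

Last-place votes: A 22, B 19, C 0, D 15, E 19, F 10.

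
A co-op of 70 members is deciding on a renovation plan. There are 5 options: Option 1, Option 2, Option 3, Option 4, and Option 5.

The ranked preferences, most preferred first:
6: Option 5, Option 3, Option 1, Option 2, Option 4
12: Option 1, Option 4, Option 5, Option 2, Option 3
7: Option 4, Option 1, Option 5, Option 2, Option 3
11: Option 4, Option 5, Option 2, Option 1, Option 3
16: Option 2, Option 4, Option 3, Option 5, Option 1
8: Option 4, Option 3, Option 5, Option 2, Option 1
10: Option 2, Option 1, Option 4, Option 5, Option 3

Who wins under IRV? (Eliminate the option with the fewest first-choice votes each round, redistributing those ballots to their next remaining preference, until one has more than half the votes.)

Round 1: Option 1 12, Option 2 26, Option 3 0, Option 4 26, Option 5 6. Option 3 eliminated.
Round 2: Option 1 12, Option 2 26, Option 4 26, Option 5 6. Option 5 eliminated.
Round 3: Option 1 18, Option 2 26, Option 4 26. Option 1 eliminated.
Round 4: Option 2 32, Option 4 38. Option 4 has a majority (≥36).

Option 4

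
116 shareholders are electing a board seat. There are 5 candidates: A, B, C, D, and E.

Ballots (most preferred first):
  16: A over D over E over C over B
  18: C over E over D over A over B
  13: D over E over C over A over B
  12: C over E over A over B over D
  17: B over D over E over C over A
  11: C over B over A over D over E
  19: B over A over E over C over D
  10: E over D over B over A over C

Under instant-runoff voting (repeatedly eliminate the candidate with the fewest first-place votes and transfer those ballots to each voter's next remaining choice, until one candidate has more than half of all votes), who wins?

Round 1: A 16, B 36, C 41, D 13, E 10. E eliminated.
Round 2: A 16, B 36, C 41, D 23. A eliminated.
Round 3: B 36, C 41, D 39. B eliminated.
Round 4: C 60, D 56. C has a majority (≥59).

C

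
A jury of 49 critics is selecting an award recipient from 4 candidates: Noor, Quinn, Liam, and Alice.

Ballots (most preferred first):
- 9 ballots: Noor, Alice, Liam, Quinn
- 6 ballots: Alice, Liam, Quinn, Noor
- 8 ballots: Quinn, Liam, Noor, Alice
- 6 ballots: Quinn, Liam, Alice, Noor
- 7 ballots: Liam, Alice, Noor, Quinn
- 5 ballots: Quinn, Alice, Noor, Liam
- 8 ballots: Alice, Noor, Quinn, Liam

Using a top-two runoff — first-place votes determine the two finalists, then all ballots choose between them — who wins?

Round 1 first-place votes: Noor 9, Quinn 19, Liam 7, Alice 14. Quinn and Alice advance.
Runoff: Quinn is ranked above Alice on 19 ballots, Alice above Quinn on 30.

Alice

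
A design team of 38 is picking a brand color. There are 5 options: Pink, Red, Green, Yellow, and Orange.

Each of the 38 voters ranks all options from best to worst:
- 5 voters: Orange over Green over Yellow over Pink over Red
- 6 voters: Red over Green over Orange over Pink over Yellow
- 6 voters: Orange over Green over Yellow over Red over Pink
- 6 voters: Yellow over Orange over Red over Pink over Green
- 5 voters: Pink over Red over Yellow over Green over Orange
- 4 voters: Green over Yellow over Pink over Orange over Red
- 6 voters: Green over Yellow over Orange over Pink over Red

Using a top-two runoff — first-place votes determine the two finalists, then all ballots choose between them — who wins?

Green

Round 1 first-place votes: Pink 5, Red 6, Green 10, Yellow 6, Orange 11. Orange and Green advance.
Runoff: Orange is ranked above Green on 17 ballots, Green above Orange on 21.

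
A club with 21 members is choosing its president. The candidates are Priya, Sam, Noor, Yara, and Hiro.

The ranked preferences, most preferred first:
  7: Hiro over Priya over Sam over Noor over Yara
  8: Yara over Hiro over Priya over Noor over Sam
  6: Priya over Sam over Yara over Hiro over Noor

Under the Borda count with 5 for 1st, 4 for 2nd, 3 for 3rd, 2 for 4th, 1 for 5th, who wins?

Priya: 7×4 + 8×3 + 6×5 = 82
Sam: 7×3 + 8×1 + 6×4 = 53
Noor: 7×2 + 8×2 + 6×1 = 36
Yara: 7×1 + 8×5 + 6×3 = 65
Hiro: 7×5 + 8×4 + 6×2 = 79

Priya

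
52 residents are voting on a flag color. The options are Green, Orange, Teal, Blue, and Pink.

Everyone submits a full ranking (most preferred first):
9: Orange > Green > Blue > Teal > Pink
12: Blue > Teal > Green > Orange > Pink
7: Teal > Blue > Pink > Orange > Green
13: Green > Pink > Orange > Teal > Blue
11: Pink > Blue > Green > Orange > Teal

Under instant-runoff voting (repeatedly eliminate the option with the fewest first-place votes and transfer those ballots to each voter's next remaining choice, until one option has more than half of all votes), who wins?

Blue

Round 1: Green 13, Orange 9, Teal 7, Blue 12, Pink 11. Teal eliminated.
Round 2: Green 13, Orange 9, Blue 19, Pink 11. Orange eliminated.
Round 3: Green 22, Blue 19, Pink 11. Pink eliminated.
Round 4: Green 22, Blue 30. Blue has a majority (≥27).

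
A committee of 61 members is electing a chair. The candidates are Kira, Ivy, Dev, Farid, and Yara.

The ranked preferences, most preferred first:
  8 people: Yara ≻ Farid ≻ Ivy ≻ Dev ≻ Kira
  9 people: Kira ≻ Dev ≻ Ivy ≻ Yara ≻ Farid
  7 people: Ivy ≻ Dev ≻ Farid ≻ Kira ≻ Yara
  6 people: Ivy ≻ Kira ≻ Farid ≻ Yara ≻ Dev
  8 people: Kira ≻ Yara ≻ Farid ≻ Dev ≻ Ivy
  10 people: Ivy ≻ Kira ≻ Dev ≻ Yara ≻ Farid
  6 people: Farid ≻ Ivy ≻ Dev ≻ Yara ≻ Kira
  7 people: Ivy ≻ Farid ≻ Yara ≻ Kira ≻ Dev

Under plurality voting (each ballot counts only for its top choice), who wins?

First-place votes: Kira 17, Ivy 30, Dev 0, Farid 6, Yara 8.

Ivy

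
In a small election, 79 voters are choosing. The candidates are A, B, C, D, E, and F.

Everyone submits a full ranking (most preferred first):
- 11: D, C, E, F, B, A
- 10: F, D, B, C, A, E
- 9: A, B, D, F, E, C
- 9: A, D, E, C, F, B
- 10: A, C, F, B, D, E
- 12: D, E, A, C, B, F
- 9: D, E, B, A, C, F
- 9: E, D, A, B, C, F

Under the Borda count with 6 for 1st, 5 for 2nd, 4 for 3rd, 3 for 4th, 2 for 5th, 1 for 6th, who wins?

D

A: 11×1 + 10×2 + 9×6 + 9×6 + 10×6 + 12×4 + 9×3 + 9×4 = 310
B: 11×2 + 10×4 + 9×5 + 9×1 + 10×3 + 12×2 + 9×4 + 9×3 = 233
C: 11×5 + 10×3 + 9×1 + 9×3 + 10×5 + 12×3 + 9×2 + 9×2 = 243
D: 11×6 + 10×5 + 9×4 + 9×5 + 10×2 + 12×6 + 9×6 + 9×5 = 388
E: 11×4 + 10×1 + 9×2 + 9×4 + 10×1 + 12×5 + 9×5 + 9×6 = 277
F: 11×3 + 10×6 + 9×3 + 9×2 + 10×4 + 12×1 + 9×1 + 9×1 = 208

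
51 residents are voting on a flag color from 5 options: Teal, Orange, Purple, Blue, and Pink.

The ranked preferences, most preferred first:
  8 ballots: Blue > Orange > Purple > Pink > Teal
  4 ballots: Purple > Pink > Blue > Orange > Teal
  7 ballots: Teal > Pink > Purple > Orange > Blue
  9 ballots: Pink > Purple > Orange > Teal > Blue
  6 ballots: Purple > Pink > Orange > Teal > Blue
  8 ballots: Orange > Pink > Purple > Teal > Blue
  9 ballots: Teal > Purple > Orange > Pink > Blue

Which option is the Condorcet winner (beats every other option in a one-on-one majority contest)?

Purple

Purple vs Teal: 35–16
Purple vs Orange: 35–16
Purple vs Blue: 43–8
Purple vs Pink: 27–24
Purple beats every other option.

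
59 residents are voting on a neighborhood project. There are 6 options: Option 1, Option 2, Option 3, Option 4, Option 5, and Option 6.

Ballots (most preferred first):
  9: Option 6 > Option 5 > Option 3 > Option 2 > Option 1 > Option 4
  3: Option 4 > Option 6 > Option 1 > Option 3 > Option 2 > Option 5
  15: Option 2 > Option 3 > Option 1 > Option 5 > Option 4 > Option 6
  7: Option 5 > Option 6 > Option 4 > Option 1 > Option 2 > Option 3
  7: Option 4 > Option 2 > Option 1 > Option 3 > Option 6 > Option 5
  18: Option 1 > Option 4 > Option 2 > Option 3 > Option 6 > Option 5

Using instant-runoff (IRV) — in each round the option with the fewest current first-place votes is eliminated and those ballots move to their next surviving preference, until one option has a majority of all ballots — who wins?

Round 1: Option 1 18, Option 2 15, Option 3 0, Option 4 10, Option 5 7, Option 6 9. Option 3 eliminated.
Round 2: Option 1 18, Option 2 15, Option 4 10, Option 5 7, Option 6 9. Option 5 eliminated.
Round 3: Option 1 18, Option 2 15, Option 4 10, Option 6 16. Option 4 eliminated.
Round 4: Option 1 18, Option 2 22, Option 6 19. Option 1 eliminated.
Round 5: Option 2 40, Option 6 19. Option 2 has a majority (≥30).

Option 2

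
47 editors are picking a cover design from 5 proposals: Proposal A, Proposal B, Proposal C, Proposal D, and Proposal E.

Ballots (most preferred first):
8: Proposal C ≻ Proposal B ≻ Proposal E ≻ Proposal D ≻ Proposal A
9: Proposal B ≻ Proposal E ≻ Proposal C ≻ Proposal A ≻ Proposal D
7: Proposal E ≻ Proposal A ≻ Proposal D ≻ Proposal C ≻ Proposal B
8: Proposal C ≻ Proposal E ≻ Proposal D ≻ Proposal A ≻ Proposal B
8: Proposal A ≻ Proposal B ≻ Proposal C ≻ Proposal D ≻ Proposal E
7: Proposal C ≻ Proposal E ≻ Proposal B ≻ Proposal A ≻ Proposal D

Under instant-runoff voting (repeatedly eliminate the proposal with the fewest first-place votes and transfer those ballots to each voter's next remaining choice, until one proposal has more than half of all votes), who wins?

Proposal C

Round 1: Proposal A 8, Proposal B 9, Proposal C 23, Proposal D 0, Proposal E 7. Proposal D eliminated.
Round 2: Proposal A 8, Proposal B 9, Proposal C 23, Proposal E 7. Proposal E eliminated.
Round 3: Proposal A 15, Proposal B 9, Proposal C 23. Proposal B eliminated.
Round 4: Proposal A 15, Proposal C 32. Proposal C has a majority (≥24).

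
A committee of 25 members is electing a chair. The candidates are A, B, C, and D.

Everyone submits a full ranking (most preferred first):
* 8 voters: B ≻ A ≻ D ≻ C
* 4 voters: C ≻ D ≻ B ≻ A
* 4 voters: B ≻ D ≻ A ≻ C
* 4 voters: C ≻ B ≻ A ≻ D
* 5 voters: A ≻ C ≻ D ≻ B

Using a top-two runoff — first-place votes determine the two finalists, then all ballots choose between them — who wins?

C

Round 1 first-place votes: A 5, B 12, C 8, D 0. B and C advance.
Runoff: B is ranked above C on 12 ballots, C above B on 13.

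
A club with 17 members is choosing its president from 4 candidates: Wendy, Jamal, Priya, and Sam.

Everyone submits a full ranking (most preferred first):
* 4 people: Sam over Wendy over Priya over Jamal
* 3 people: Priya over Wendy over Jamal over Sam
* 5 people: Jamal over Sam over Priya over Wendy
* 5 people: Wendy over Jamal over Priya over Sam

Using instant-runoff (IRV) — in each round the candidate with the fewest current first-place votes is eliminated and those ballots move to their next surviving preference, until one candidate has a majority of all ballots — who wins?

Round 1: Wendy 5, Jamal 5, Priya 3, Sam 4. Priya eliminated.
Round 2: Wendy 8, Jamal 5, Sam 4. Sam eliminated.
Round 3: Wendy 12, Jamal 5. Wendy has a majority (≥9).

Wendy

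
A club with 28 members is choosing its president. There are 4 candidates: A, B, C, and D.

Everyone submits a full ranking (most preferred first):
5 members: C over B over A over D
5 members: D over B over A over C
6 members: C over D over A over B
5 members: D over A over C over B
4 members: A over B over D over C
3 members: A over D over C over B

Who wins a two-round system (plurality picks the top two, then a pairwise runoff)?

D

Round 1 first-place votes: A 7, B 0, C 11, D 10. C and D advance.
Runoff: C is ranked above D on 11 ballots, D above C on 17.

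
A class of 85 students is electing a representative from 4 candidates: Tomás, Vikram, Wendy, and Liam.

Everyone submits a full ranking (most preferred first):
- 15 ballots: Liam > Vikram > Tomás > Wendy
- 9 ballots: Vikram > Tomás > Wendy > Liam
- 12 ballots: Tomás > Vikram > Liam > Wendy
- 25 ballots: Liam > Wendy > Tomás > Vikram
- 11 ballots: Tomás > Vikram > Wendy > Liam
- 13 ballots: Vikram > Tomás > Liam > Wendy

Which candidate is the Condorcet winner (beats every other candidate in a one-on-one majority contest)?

Tomás

Tomás vs Vikram: 48–37
Tomás vs Wendy: 60–25
Tomás vs Liam: 45–40
Tomás beats every other candidate.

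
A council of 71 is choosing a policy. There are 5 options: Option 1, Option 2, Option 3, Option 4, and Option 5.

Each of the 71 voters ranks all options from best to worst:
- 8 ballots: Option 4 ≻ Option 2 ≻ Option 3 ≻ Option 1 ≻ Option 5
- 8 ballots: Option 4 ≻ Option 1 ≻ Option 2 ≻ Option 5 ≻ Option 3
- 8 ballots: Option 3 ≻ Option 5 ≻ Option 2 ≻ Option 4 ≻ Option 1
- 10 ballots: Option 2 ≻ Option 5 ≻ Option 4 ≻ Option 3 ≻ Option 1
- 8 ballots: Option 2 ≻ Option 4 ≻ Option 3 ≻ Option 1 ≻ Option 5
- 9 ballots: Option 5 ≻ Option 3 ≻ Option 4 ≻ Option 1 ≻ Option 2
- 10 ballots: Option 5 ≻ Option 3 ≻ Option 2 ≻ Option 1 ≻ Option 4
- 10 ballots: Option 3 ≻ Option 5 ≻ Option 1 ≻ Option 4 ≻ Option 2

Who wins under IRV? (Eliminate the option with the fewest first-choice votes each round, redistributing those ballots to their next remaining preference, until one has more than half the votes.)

Option 5

Round 1: Option 1 0, Option 2 18, Option 3 18, Option 4 16, Option 5 19. Option 1 eliminated.
Round 2: Option 2 18, Option 3 18, Option 4 16, Option 5 19. Option 4 eliminated.
Round 3: Option 2 34, Option 3 18, Option 5 19. Option 3 eliminated.
Round 4: Option 2 34, Option 5 37. Option 5 has a majority (≥36).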